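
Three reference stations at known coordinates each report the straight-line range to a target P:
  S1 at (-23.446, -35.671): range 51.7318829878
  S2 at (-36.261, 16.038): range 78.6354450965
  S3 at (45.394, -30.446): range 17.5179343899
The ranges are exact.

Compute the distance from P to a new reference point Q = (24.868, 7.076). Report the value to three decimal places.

eq1: (x + 23.446)² + (y + 35.671)² = 51.7318829878²
eq2: (x + 36.261)² + (y − 16.038)² = 78.6354450965²
eq3: (x − 45.394)² + (y + 30.446)² = 17.5179343899²
eq2−eq1, eq2−eq3 (x²,y² cancel):
  25.630·x − 103.418·y = 3757.403100
  163.310·x − 92.968·y = 7292.151787
det = 25.630·-92.968 − -103.418·163.310 = 14506.423740
x = (3757.403100·-92.968 − -103.418·7292.151787) / 14506.423740 = 27.906361
y = (25.630·7292.151787 − 3757.403100·163.310) / 14506.423740 = -29.416185
|P − Q| = √((27.906361 − 24.868)² + (-29.416185 − 7.076)²) = 36.618455

36.618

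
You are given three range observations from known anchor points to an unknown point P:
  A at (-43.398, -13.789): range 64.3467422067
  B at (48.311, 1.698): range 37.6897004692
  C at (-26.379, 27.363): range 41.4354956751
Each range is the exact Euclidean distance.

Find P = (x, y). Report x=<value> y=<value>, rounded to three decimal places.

eq1: (x + 43.398)² + (y + 13.789)² = 64.3467422067²
eq2: (x − 48.311)² + (y − 1.698)² = 37.6897004692²
eq3: (x + 26.379)² + (y − 27.363)² = 41.4354956751²
eq3−eq1, eq3−eq2 (x²,y² cancel):
  -34.038·x − 82.304·y = -1794.665416
  149.380·x − 51.330·y = 1188.637295
det = -34.038·-51.330 − -82.304·149.380 = 14041.742060
x = (-1794.665416·-51.330 − -82.304·1188.637295) / 14041.742060 = 13.527508
y = (-34.038·1188.637295 − -1794.665416·149.380) / 14041.742060 = 16.210829

x=13.528 y=16.211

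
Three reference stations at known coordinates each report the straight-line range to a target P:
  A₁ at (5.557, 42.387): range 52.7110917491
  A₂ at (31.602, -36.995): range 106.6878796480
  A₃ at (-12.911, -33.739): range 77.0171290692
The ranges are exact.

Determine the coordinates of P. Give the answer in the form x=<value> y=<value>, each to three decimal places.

x=-46.698 y=35.471

eq1: (x − 5.557)² + (y − 42.387)² = 52.7110917491²
eq2: (x − 31.602)² + (y + 36.995)² = 106.6878796480²
eq3: (x + 12.911)² + (y + 33.739)² = 77.0171290692²
eq1−eq3, eq1−eq2 (x²,y² cancel):
  -36.936·x − 152.252·y = -3675.702953
  52.090·x − 158.764·y = -8064.066059
det = -36.936·-158.764 − -152.252·52.090 = 13794.913784
x = (-3675.702953·-158.764 − -152.252·-8064.066059) / 13794.913784 = -46.698435
y = (-36.936·-8064.066059 − -3675.702953·52.090) / 13794.913784 = 35.471168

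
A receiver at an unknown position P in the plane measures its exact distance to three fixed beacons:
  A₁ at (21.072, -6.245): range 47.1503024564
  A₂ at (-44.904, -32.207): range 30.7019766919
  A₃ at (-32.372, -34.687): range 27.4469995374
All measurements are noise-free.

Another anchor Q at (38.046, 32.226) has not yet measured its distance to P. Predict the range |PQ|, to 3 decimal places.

eq1: (x − 21.072)² + (y + 6.245)² = 47.1503024564²
eq2: (x + 44.904)² + (y + 32.207)² = 30.7019766919²
eq3: (x + 32.372)² + (y + 34.687)² = 27.4469995374²
eq1−eq3, eq1−eq2 (x²,y² cancel):
  -106.888·x − 56.884·y = 3237.918382
  -131.952·x − 51.924·y = 3851.170505
det = -106.888·-51.924 − -56.884·-131.952 = -1955.905056
x = (3237.918382·-51.924 − -56.884·3851.170505) / -1955.905056 = -26.046412
y = (-106.888·3851.170505 − 3237.918382·-131.952) / -1955.905056 = -7.978860
|P − Q| = √((-26.046412 − 38.046)² + (-7.978860 − 32.226)²) = 75.658893

75.659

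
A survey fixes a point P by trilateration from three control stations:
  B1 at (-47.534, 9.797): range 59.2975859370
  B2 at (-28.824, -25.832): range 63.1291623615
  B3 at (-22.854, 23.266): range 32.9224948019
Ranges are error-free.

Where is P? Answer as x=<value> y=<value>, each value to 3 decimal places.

eq1: (x + 47.534)² + (y − 9.797)² = 59.2975859370²
eq2: (x + 28.824)² + (y + 25.832)² = 63.1291623615²
eq3: (x + 22.854)² + (y − 23.266)² = 32.9224948019²
eq3−eq2, eq3−eq1 (x²,y² cancel):
  -11.940·x − 98.196·y = -2466.897348
  -49.360·x − 26.938·y = -1140.462741
det = -11.940·-26.938 − -98.196·-49.360 = -4525.314840
x = (-2466.897348·-26.938 − -98.196·-1140.462741) / -4525.314840 = 10.062416
y = (-11.940·-1140.462741 − -2466.897348·-49.360) / -4525.314840 = 23.898653

x=10.062 y=23.899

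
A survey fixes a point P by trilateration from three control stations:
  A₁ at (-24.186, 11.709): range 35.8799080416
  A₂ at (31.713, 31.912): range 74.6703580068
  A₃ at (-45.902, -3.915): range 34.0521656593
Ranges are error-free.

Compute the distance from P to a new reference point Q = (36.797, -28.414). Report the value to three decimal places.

55.162

eq1: (x + 24.186)² + (y − 11.709)² = 35.8799080416²
eq2: (x − 31.713)² + (y − 31.912)² = 74.6703580068²
eq3: (x + 45.902)² + (y + 3.915)² = 34.0521656593²
eq1−eq2, eq1−eq3 (x²,y² cancel):
  111.798·x + 40.406·y = -2986.267728
  -43.432·x − 31.248·y = 1528.075367
det = 111.798·-31.248 − 40.406·-43.432 = -1738.550512
x = (-2986.267728·-31.248 − 40.406·1528.075367) / -1738.550512 = -18.159657
y = (111.798·1528.075367 − -2986.267728·-43.432) / -1738.550512 = -23.661199
|P − Q| = √((-18.159657 − 36.797)² + (-23.661199 − -28.414)²) = 55.161792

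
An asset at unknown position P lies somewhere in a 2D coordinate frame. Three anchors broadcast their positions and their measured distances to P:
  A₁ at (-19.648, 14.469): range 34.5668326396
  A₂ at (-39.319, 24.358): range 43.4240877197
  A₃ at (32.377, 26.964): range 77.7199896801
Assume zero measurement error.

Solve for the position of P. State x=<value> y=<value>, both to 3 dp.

eq1: (x + 19.648)² + (y − 14.469)² = 34.5668326396²
eq2: (x + 39.319)² + (y − 24.358)² = 43.4240877197²
eq3: (x − 32.377)² + (y − 26.964)² = 77.7199896801²
eq3−eq1, eq3−eq2 (x²,y² cancel):
  -104.050·x − 24.990·y = 3665.599317
  -143.392·x − 5.212·y = 4518.713902
det = -104.050·-5.212 − -24.990·-143.392 = -3041.057480
x = (3665.599317·-5.212 − -24.990·4518.713902) / -3041.057480 = -30.850307
y = (-104.050·4518.713902 − 3665.599317·-143.392) / -3041.057480 = -18.232288

x=-30.850 y=-18.232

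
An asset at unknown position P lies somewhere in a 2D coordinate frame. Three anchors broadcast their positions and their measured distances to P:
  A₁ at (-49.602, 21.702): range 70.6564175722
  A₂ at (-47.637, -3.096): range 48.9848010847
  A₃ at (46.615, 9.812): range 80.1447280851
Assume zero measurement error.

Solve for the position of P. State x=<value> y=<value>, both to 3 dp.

eq1: (x + 49.602)² + (y − 21.702)² = 70.6564175722²
eq2: (x + 47.637)² + (y + 3.096)² = 48.9848010847²
eq3: (x − 46.615)² + (y − 9.812)² = 80.1447280851²
eq1−eq2, eq1−eq3 (x²,y² cancel):
  3.930·x − 49.596·y = 1940.352384
  192.434·x − 23.780·y = -2092.949735
det = 3.930·-23.780 − -49.596·192.434 = 9450.501264
x = (1940.352384·-23.780 − -49.596·-2092.949735) / 9450.501264 = -15.866197
y = (3.930·-2092.949735 − 1940.352384·192.434) / 9450.501264 = -40.380404

x=-15.866 y=-40.380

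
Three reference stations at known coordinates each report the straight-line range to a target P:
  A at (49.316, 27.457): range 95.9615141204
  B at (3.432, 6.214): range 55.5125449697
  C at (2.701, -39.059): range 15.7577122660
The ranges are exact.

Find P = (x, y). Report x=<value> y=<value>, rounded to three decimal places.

eq1: (x − 49.316)² + (y − 27.457)² = 95.9615141204²
eq2: (x − 3.432)² + (y − 6.214)² = 55.5125449697²
eq3: (x − 2.701)² + (y + 39.059)² = 15.7577122660²
eq2−eq3, eq2−eq1 (x²,y² cancel):
  -1.462·x − 90.546·y = 4315.845615
  91.768·x + 42.486·y = -2991.407258
det = -1.462·42.486 − -90.546·91.768 = 8247.110796
x = (4315.845615·42.486 − -90.546·-2991.407258) / 8247.110796 = -10.609406
y = (-1.462·-2991.407258 − 4315.845615·91.768) / 8247.110796 = -47.493370

x=-10.609 y=-47.493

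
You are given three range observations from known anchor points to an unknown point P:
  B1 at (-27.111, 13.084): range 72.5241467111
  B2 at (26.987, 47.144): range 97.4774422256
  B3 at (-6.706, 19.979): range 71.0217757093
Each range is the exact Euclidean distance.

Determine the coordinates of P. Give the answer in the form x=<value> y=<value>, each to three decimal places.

eq1: (x + 27.111)² + (y − 13.084)² = 72.5241467111²
eq2: (x − 26.987)² + (y − 47.144)² = 97.4774422256²
eq3: (x + 6.706)² + (y − 19.979)² = 71.0217757093²
eq1−eq3, eq1−eq2 (x²,y² cancel):
  40.810·x + 13.790·y = -246.407269
  108.196·x + 68.120·y = -2197.442359
det = 40.810·68.120 − 13.790·108.196 = 1287.954360
x = (-246.407269·68.120 − 13.790·-2197.442359) / 1287.954360 = 10.495300
y = (40.810·-2197.442359 − -246.407269·108.196) / 1287.954360 = -48.928241

x=10.495 y=-48.928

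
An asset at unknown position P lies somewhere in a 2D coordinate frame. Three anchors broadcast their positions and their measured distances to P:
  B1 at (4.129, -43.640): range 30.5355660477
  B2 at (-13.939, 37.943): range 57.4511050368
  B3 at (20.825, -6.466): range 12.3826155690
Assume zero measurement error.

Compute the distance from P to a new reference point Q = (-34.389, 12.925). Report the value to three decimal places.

52.614

eq1: (x − 4.129)² + (y + 43.640)² = 30.5355660477²
eq2: (x + 13.939)² + (y − 37.943)² = 57.4511050368²
eq3: (x − 20.825)² + (y + 6.466)² = 12.3826155690²
eq2−eq3, eq2−eq1 (x²,y² cancel):
  69.528·x − 88.818·y = 1988.823113
  36.136·x − 163.166·y = 2655.739947
det = 69.528·-163.166 − -88.818·36.136 = -8135.078400
x = (1988.823113·-163.166 − -88.818·2655.739947) / -8135.078400 = 10.894892
y = (69.528·2655.739947 − 1988.823113·36.136) / -8135.078400 = -13.863440
|P − Q| = √((10.894892 − -34.389)² + (-13.863440 − 12.925)²) = 52.614175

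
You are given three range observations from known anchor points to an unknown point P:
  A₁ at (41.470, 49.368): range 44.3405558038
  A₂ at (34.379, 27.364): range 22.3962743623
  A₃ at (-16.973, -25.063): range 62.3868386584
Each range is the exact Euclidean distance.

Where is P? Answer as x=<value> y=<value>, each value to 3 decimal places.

eq1: (x − 41.470)² + (y − 49.368)² = 44.3405558038²
eq2: (x − 34.379)² + (y − 27.364)² = 22.3962743623²
eq3: (x + 16.973)² + (y + 25.063)² = 62.3868386584²
eq3−eq2, eq3−eq1 (x²,y² cancel):
  102.704·x + 104.854·y = 4404.991971
  116.886·x + 148.862·y = 5166.756375
det = 102.704·148.862 − 104.854·116.886 = 3032.758204
x = (4404.991971·148.862 − 104.854·5166.756375) / 3032.758204 = 37.583228
y = (102.704·5166.756375 − 4404.991971·116.886) / 3032.758204 = 5.198125

x=37.583 y=5.198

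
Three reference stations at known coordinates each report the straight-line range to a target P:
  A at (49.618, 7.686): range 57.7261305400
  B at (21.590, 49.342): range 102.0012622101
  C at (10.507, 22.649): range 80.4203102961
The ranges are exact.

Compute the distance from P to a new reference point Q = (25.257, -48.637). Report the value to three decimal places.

20.040

eq1: (x − 49.618)² + (y − 7.686)² = 57.7261305400²
eq2: (x − 21.590)² + (y − 49.342)² = 102.0012622101²
eq3: (x − 10.507)² + (y − 22.649)² = 80.4203102961²
eq2−eq1, eq2−eq3 (x²,y² cancel):
  56.056·x − 83.312·y = 6692.210801
  -22.166·x − 53.386·y = 1659.444370
det = 56.056·-53.386 − -83.312·-22.166 = -4839.299408
x = (6692.210801·-53.386 − -83.312·1659.444370) / -4839.299408 = 45.258356
y = (56.056·1659.444370 − 6692.210801·-22.166) / -4839.299408 = -49.875269
|P − Q| = √((45.258356 − 25.257)² + (-49.875269 − -48.637)²) = 20.039650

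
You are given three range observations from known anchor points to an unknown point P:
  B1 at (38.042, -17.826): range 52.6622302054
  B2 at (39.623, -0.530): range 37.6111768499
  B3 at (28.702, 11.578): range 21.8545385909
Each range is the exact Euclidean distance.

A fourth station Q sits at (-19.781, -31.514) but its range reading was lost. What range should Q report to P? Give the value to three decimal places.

74.967

eq1: (x − 38.042)² + (y + 17.826)² = 52.6622302054²
eq2: (x − 39.623)² + (y + 0.530)² = 37.6111768499²
eq3: (x − 28.702)² + (y − 11.578)² = 21.8545385909²
eq1−eq2, eq1−eq3 (x²,y² cancel):
  3.162·x + 34.592·y = 1164.012855
  -18.680·x + 58.808·y = 1488.584481
det = 3.162·58.808 − 34.592·-18.680 = 832.129456
x = (1164.012855·58.808 − 34.592·1488.584481) / 832.129456 = 20.381629
y = (3.162·1488.584481 − 1164.012855·-18.680) / 832.129456 = 31.786718
|P − Q| = √((20.381629 − -19.781)² + (31.786718 − -31.514)²) = 74.966777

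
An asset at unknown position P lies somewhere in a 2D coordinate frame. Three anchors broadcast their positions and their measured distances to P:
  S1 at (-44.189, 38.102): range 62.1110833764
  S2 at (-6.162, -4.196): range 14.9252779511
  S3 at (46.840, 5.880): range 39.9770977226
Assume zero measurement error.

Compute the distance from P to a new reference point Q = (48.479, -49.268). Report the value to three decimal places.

66.655

eq1: (x + 44.189)² + (y − 38.102)² = 62.1110833764²
eq2: (x + 6.162)² + (y + 4.196)² = 14.9252779511²
eq3: (x − 46.840)² + (y − 5.880)² = 39.9770977226²
eq2−eq3, eq2−eq1 (x²,y² cancel):
  106.004·x + 20.152·y = 797.578920
  -76.054·x + 84.596·y = -286.169291
det = 106.004·84.596 − 20.152·-76.054 = 10500.154592
x = (797.578920·84.596 − 20.152·-286.169291) / 10500.154592 = 6.975028
y = (106.004·-286.169291 − 797.578920·-76.054) / 10500.154592 = 2.887955
|P − Q| = √((6.975028 − 48.479)² + (2.887955 − -49.268)²) = 66.654508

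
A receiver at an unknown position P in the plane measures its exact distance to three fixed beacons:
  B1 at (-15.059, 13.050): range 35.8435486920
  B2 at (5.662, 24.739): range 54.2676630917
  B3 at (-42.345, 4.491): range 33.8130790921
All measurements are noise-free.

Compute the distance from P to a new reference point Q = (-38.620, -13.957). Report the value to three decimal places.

eq1: (x + 15.059)² + (y − 13.050)² = 35.8435486920²
eq2: (x − 5.662)² + (y − 24.739)² = 54.2676630917²
eq3: (x + 42.345)² + (y − 4.491)² = 33.8130790921²
eq3−eq2, eq3−eq1 (x²,y² cancel):
  96.014·x + 40.496·y = -2970.846681
  54.572·x + 17.118·y = -1557.627790
det = 96.014·17.118 − 40.496·54.572 = -566.380060
x = (-2970.846681·17.118 − 40.496·-1557.627790) / -566.380060 = -21.580459
y = (96.014·-1557.627790 − -2970.846681·54.572) / -566.380060 = -22.195291
|P − Q| = √((-21.580459 − -38.620)² + (-22.195291 − -13.957)²) = 18.926579

18.927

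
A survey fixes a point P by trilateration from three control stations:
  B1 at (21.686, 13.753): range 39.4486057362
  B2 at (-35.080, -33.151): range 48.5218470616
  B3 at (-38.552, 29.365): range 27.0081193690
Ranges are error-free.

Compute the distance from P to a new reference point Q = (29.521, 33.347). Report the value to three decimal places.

eq1: (x − 21.686)² + (y − 13.753)² = 39.4486057362²
eq2: (x + 35.080)² + (y + 33.151)² = 48.5218470616²
eq3: (x + 38.552)² + (y − 29.365)² = 27.0081193690²
eq2−eq1, eq2−eq3 (x²,y² cancel):
  113.532·x + 93.808·y = -871.990448
  -6.944·x + 125.032·y = 1643.895858
det = 113.532·125.032 − 93.808·-6.944 = 14846.535776
x = (-871.990448·125.032 − 93.808·1643.895858) / 14846.535776 = -17.730553
y = (113.532·1643.895858 − -871.990448·-6.944) / 14846.535776 = 12.163085
|P − Q| = √((-17.730553 − 29.521)² + (12.163085 − 33.347)²) = 51.782888

51.783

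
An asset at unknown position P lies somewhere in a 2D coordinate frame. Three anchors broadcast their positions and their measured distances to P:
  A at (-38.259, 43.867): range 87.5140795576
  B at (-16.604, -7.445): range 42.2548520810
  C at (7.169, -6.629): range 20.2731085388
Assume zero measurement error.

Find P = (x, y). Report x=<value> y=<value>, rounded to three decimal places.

eq1: (x + 38.259)² + (y − 43.867)² = 87.5140795576²
eq2: (x + 16.604)² + (y + 7.445)² = 42.2548520810²
eq3: (x − 7.169)² + (y + 6.629)² = 20.2731085388²
eq3−eq2, eq3−eq1 (x²,y² cancel):
  -47.546·x − 1.632·y = -1138.690956
  -90.856·x + 100.992·y = -3954.988623
det = -47.546·100.992 − -1.632·-90.856 = -4950.042624
x = (-1138.690956·100.992 − -1.632·-3954.988623) / -4950.042624 = 24.535792
y = (-47.546·-3954.988623 − -1138.690956·-90.856) / -4950.042624 = -17.088132

x=24.536 y=-17.088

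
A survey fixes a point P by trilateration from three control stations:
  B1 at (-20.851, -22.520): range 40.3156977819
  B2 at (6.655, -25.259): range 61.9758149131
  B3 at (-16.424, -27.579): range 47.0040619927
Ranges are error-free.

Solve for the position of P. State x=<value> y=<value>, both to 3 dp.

x=-43.947 y=10.525

eq1: (x + 20.851)² + (y + 22.520)² = 40.3156977819²
eq2: (x − 6.655)² + (y + 25.259)² = 61.9758149131²
eq3: (x + 16.424)² + (y + 27.579)² = 47.0040619927²
eq3−eq1, eq3−eq2 (x²,y² cancel):
  -8.854·x + 10.118·y = 495.591940
  46.158·x + 4.640·y = -1979.662701
det = -8.854·4.640 − 10.118·46.158 = -508.109204
x = (495.591940·4.640 − 10.118·-1979.662701) / -508.109204 = -43.946800
y = (-8.854·-1979.662701 − 495.591940·46.158) / -508.109204 = 10.524508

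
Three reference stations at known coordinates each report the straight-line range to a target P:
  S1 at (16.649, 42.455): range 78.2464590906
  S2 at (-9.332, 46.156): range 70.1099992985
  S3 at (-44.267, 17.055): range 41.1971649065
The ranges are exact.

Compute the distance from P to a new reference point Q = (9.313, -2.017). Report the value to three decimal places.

42.742

eq1: (x − 16.649)² + (y − 42.455)² = 78.2464590906²
eq2: (x + 9.332)² + (y − 46.156)² = 70.1099992985²
eq3: (x + 44.267)² + (y − 17.055)² = 41.1971649065²
eq2−eq1, eq2−eq3 (x²,y² cancel):
  51.962·x − 7.402·y = -1344.942693
  -69.870·x − 58.202·y = 3251.183359
det = 51.962·-58.202 − -7.402·-69.870 = -3541.470064
x = (-1344.942693·-58.202 − -7.402·3251.183359) / -3541.470064 = -28.898625
y = (51.962·3251.183359 − -1344.942693·-69.870) / -3541.470064 = -21.168284
|P − Q| = √((-28.898625 − 9.313)² + (-21.168284 − -2.017)²) = 42.742250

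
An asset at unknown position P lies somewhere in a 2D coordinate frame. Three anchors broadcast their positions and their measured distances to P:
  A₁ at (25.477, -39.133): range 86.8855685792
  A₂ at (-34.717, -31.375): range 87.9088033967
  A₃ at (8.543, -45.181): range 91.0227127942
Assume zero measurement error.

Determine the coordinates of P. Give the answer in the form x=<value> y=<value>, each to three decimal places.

eq1: (x − 25.477)² + (y + 39.133)² = 86.8855685792²
eq2: (x + 34.717)² + (y + 31.375)² = 87.9088033967²
eq3: (x − 8.543)² + (y + 45.181)² = 91.0227127942²
eq1−eq2, eq1−eq3 (x²,y² cancel):
  -120.388·x + 15.516·y = -169.664191
  -33.868·x − 12.096·y = -802.195825
det = -120.388·-12.096 − 15.516·-33.868 = 1981.709136
x = (-169.664191·-12.096 − 15.516·-802.195825) / 1981.709136 = 7.316477
y = (-120.388·-802.195825 − -169.664191·-33.868) / 1981.709136 = 45.833449

x=7.316 y=45.833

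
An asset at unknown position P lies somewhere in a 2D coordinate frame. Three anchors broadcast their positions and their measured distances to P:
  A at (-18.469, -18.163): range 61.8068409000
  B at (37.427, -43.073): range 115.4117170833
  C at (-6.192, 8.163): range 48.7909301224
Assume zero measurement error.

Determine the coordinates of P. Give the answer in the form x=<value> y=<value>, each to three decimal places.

x=-45.089 y=37.617

eq1: (x + 18.469)² + (y + 18.163)² = 61.8068409000²
eq2: (x − 37.427)² + (y + 43.073)² = 115.4117170833²
eq3: (x + 6.192)² + (y − 8.163)² = 48.7909301224²
eq2−eq1, eq2−eq3 (x²,y² cancel):
  -111.792·x + 49.820·y = 6914.713730
  -87.238·x + 102.472·y = 7788.221353
det = -111.792·102.472 − 49.820·-87.238 = -7109.352664
x = (6914.713730·102.472 − 49.820·7788.221353) / -7109.352664 = -45.089247
y = (-111.792·7788.221353 − 6914.713730·-87.238) / -7109.352664 = 37.617355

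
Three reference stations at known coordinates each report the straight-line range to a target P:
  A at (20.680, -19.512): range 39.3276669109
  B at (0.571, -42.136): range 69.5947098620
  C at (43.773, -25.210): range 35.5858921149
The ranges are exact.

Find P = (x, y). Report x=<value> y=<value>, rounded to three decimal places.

x=46.350 y=10.282

eq1: (x − 20.680)² + (y + 19.512)² = 39.3276669109²
eq2: (x − 0.571)² + (y + 42.136)² = 69.5947098620²
eq3: (x − 43.773)² + (y + 25.210)² = 35.5858921149²
eq1−eq2, eq1−eq3 (x²,y² cancel):
  -40.218·x − 45.248·y = -2329.370263
  46.186·x − 11.396·y = 2023.548752
det = -40.218·-11.396 − -45.248·46.186 = 2548.148456
x = (-2329.370263·-11.396 − -45.248·2023.548752) / 2548.148456 = 46.350140
y = (-40.218·2023.548752 − -2329.370263·46.186) / 2548.148456 = 10.282451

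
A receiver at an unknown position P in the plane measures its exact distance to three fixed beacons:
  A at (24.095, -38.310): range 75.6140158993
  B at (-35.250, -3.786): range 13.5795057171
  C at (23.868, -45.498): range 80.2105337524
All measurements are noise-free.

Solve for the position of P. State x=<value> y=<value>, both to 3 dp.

x=-34.274 y=9.758

eq1: (x − 24.095)² + (y + 38.310)² = 75.6140158993²
eq2: (x + 35.250)² + (y + 3.786)² = 13.5795057171²
eq3: (x − 23.868)² + (y + 45.498)² = 80.2105337524²
eq2−eq3, eq2−eq1 (x²,y² cancel):
  118.236·x − 83.424·y = -4866.473617
  118.690·x − 69.048·y = -4741.747596
det = 118.236·-69.048 − -83.424·118.690 = 1737.635232
x = (-4866.473617·-69.048 − -83.424·-4741.747596) / 1737.635232 = -34.273753
y = (118.236·-4741.747596 − -4866.473617·118.690) / 1737.635232 = 9.758368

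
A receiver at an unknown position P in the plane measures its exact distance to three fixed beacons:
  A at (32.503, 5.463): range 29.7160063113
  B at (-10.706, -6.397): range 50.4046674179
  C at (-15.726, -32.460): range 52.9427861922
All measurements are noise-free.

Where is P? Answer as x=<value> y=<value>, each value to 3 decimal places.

x=36.533 y=-23.978

eq1: (x − 32.503)² + (y − 5.463)² = 29.7160063113²
eq2: (x + 10.706)² + (y + 6.397)² = 50.4046674179²
eq3: (x + 15.726)² + (y + 32.460)² = 52.9427861922²
eq1−eq3, eq1−eq2 (x²,y² cancel):
  -96.458·x − 75.846·y = -1705.228281
  -86.418·x − 23.720·y = -2588.338799
det = -96.458·-23.720 − -75.846·-86.418 = -4266.475868
x = (-1705.228281·-23.720 − -75.846·-2588.338799) / -4266.475868 = 36.532992
y = (-96.458·-2588.338799 − -1705.228281·-86.418) / -4266.475868 = -23.978471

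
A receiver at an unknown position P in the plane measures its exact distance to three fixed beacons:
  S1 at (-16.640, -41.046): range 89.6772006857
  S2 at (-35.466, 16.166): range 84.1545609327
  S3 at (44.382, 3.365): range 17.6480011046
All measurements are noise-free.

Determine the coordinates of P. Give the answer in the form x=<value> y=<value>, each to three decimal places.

x=48.577 y=20.507

eq1: (x + 16.640)² + (y + 41.046)² = 89.6772006857²
eq2: (x + 35.466)² + (y − 16.166)² = 84.1545609327²
eq3: (x − 44.382)² + (y − 3.365)² = 17.6480011046²
eq1−eq2, eq1−eq3 (x²,y² cancel):
  -37.652·x + 114.424·y = 517.523193
  122.044·x + 88.822·y = 7749.969813
det = -37.652·88.822 − 114.424·122.044 = -17309.088600
x = (517.523193·88.822 − 114.424·7749.969813) / -17309.088600 = 48.576509
y = (-37.652·7749.969813 − 517.523193·122.044) / -17309.088600 = 20.507288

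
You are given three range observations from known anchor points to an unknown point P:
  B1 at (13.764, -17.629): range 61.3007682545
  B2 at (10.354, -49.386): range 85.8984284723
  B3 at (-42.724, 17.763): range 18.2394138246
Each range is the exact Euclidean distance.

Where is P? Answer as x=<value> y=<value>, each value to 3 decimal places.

eq1: (x − 13.764)² + (y + 17.629)² = 61.3007682545²
eq2: (x − 10.354)² + (y + 49.386)² = 85.8984284723²
eq3: (x + 42.724)² + (y − 17.763)² = 18.2394138246²
eq2−eq3, eq2−eq1 (x²,y² cancel):
  -106.156·x + 134.298·y = 6640.545830
  6.820·x + 63.514·y = 1574.802850
det = -106.156·63.514 − 134.298·6.820 = -7658.304544
x = (6640.545830·63.514 − 134.298·1574.802850) / -7658.304544 = -27.457090
y = (-106.156·1574.802850 − 6640.545830·6.820) / -7658.304544 = 27.742863

x=-27.457 y=27.743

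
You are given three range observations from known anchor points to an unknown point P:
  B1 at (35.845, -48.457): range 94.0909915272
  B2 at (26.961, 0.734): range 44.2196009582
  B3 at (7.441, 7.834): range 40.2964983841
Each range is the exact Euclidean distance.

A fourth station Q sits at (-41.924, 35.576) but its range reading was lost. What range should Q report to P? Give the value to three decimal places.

eq1: (x − 35.845)² + (y + 48.457)² = 94.0909915272²
eq2: (x − 26.961)² + (y − 0.734)² = 44.2196009582²
eq3: (x − 7.441)² + (y − 7.834)² = 40.2964983841²
eq2−eq3, eq2−eq1 (x²,y² cancel):
  -39.040·x + 14.200·y = -279.128913
  17.768·x − 98.382·y = -3992.230981
det = -39.040·-98.382 − 14.200·17.768 = 3588.527680
x = (-279.128913·-98.382 − 14.200·-3992.230981) / 3588.527680 = 23.449991
y = (-39.040·-3992.230981 − -279.128913·17.768) / 3588.527680 = 44.813995
|P − Q| = √((23.449991 − -41.924)² + (44.813995 − 35.576)²) = 66.023475

66.023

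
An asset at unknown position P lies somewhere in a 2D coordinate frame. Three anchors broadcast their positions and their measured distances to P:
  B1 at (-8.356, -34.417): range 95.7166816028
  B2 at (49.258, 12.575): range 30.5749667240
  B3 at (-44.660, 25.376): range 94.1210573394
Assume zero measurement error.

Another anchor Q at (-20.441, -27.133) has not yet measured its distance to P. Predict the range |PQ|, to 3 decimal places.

97.918

eq1: (x + 8.356)² + (y + 34.417)² = 95.7166816028²
eq2: (x − 49.258)² + (y − 12.575)² = 30.5749667240²
eq3: (x + 44.660)² + (y − 25.376)² = 94.1210573394²
eq3−eq1, eq3−eq2 (x²,y² cancel):
  72.608·x − 119.586·y = -1687.014053
  187.836·x − 25.602·y = 7869.969058
det = 72.608·-25.602 − -119.586·187.836 = 20603.645880
x = (-1687.014053·-25.602 − -119.586·7869.969058) / 20603.645880 = 47.774508
y = (72.608·7869.969058 − -1687.014053·187.836) / 20603.645880 = 43.113956
|P − Q| = √((47.774508 − -20.441)² + (43.113956 − -27.133)²) = 97.918284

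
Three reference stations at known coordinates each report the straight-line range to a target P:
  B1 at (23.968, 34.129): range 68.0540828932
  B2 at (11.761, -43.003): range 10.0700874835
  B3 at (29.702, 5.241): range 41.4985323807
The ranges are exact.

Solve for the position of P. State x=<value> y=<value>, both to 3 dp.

eq1: (x − 23.968)² + (y − 34.129)² = 68.0540828932²
eq2: (x − 11.761)² + (y + 43.003)² = 10.0700874835²
eq3: (x − 29.702)² + (y − 5.241)² = 41.4985323807²
eq2−eq1, eq2−eq3 (x²,y² cancel):
  24.414·x + 154.264·y = -4778.277002
  35.882·x + 96.488·y = -2698.623773
det = 24.414·96.488 − 154.264·35.882 = -3179.642816
x = (-4778.277002·96.488 − 154.264·-2698.623773) / -3179.642816 = 14.072616
y = (24.414·-2698.623773 − -4778.277002·35.882) / -3179.642816 = -33.201822

x=14.073 y=-33.202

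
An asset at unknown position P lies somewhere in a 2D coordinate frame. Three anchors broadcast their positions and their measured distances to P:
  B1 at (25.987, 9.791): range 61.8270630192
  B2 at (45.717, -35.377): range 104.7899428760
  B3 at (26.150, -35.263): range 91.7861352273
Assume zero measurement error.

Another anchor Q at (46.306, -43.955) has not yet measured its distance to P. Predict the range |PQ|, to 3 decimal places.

111.373

eq1: (x − 25.987)² + (y − 9.791)² = 61.8270630192²
eq2: (x − 45.717)² + (y + 35.377)² = 104.7899428760²
eq3: (x − 26.150)² + (y + 35.263)² = 91.7861352273²
eq2−eq3, eq2−eq1 (x²,y² cancel):
  -39.134·x + 0.228·y = 1141.962959
  -39.460·x + 90.336·y = 4587.958038
det = -39.134·90.336 − 0.228·-39.460 = -3526.212144
x = (1141.962959·90.336 − 0.228·4587.958038) / -3526.212144 = -28.958641
y = (-39.134·4587.958038 − 1141.962959·-39.460) / -3526.212144 = 38.138174
|P − Q| = √((-28.958641 − 46.306)² + (38.138174 − -43.955)²) = 111.373495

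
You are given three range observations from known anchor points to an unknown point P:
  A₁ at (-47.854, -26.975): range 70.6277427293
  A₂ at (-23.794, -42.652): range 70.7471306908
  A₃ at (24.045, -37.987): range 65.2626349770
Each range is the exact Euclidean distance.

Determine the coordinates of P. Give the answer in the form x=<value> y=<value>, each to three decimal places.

eq1: (x + 47.854)² + (y + 26.975)² = 70.6277427293²
eq2: (x + 23.794)² + (y + 42.652)² = 70.7471306908²
eq3: (x − 24.045)² + (y + 37.987)² = 65.2626349770²
eq3−eq2, eq3−eq1 (x²,y² cancel):
  -95.678·x − 9.330·y = -381.771631
  -143.798·x + 22.024·y = 267.415228
det = -95.678·22.024 − -9.330·-143.798 = -3448.847612
x = (-381.771631·22.024 − -9.330·267.415228) / -3448.847612 = 1.714530
y = (-95.678·267.415228 − -381.771631·-143.798) / -3448.847612 = 23.336418

x=1.715 y=23.336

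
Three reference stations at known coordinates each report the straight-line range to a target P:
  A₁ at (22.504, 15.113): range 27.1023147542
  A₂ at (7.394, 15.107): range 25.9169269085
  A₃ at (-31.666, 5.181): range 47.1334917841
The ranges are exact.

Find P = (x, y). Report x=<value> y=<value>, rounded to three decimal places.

x=12.879 y=-10.223

eq1: (x − 22.504)² + (y − 15.113)² = 27.1023147542²
eq2: (x − 7.394)² + (y − 15.107)² = 25.9169269085²
eq3: (x + 31.666)² + (y − 5.181)² = 47.1334917841²
eq1−eq2, eq1−eq3 (x²,y² cancel):
  -30.220·x − 0.012·y = -389.091735
  -108.340·x − 19.864·y = -1192.285051
det = -30.220·-19.864 − -0.012·-108.340 = 598.990000
x = (-389.091735·-19.864 − -0.012·-1192.285051) / 598.990000 = 12.879365
y = (-30.220·-1192.285051 − -389.091735·-108.340) / 598.990000 = -10.222782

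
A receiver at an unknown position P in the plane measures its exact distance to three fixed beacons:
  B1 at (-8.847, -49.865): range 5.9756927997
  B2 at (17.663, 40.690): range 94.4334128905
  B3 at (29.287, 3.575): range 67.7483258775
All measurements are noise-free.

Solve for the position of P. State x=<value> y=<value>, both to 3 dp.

eq1: (x + 8.847)² + (y + 49.865)² = 5.9756927997²
eq2: (x − 17.663)² + (y − 40.690)² = 94.4334128905²
eq3: (x − 29.287)² + (y − 3.575)² = 67.7483258775²
eq2−eq1, eq2−eq3 (x²,y² cancel):
  -53.020·x − 181.110·y = 9479.090531
  23.248·x − 74.230·y = 3230.685136
det = -53.020·-74.230 − -181.110·23.248 = 8146.119880
x = (9479.090531·-74.230 − -181.110·3230.685136) / 8146.119880 = -14.549688
y = (-53.020·3230.685136 − 9479.090531·23.248) / 8146.119880 = -48.079433

x=-14.550 y=-48.079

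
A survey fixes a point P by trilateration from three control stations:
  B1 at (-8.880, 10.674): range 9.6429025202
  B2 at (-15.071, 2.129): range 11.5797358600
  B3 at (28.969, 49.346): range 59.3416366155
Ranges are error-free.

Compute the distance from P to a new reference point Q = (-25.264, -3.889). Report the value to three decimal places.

18.588

eq1: (x + 8.880)² + (y − 10.674)² = 9.6429025202²
eq2: (x + 15.071)² + (y − 2.129)² = 11.5797358600²
eq3: (x − 28.969)² + (y − 49.346)² = 59.3416366155²
eq1−eq2, eq1−eq3 (x²,y² cancel):
  -12.382·x − 17.090·y = -2.225708
  75.698·x + 77.344·y = -347.002266
det = -12.382·77.344 − -17.090·75.698 = 336.005412
x = (-2.225708·77.344 − -17.090·-347.002266) / 336.005412 = -18.161653
y = (-12.382·-347.002266 − -2.225708·75.698) / 336.005412 = 13.288666
|P − Q| = √((-18.161653 − -25.264)² + (13.288666 − -3.889)²) = 18.588048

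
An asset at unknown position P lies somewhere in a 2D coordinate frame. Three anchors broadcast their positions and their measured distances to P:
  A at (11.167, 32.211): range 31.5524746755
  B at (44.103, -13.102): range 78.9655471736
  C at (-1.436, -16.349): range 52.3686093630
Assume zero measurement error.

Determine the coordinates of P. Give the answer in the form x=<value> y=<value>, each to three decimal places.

x=-20.384 y=32.471

eq1: (x − 11.167)² + (y − 32.211)² = 31.5524746755²
eq2: (x − 44.103)² + (y + 13.102)² = 78.9655471736²
eq3: (x + 1.436)² + (y + 16.349)² = 52.3686093630²
eq2−eq1, eq2−eq3 (x²,y² cancel):
  -65.872·x + 90.626·y = 4285.512379
  -91.078·x − 6.494·y = 1645.701278
det = -65.872·-6.494 − 90.626·-91.078 = 8681.807596
x = (4285.512379·-6.494 − 90.626·1645.701278) / 8681.807596 = -20.384400
y = (-65.872·1645.701278 − 4285.512379·-91.078) / 8681.807596 = 32.471379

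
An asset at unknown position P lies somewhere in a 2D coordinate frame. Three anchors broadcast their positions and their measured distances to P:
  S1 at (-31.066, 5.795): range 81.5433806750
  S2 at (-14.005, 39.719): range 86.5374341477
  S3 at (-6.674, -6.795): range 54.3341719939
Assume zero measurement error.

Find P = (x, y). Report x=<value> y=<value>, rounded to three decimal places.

eq1: (x + 31.066)² + (y − 5.795)² = 81.5433806750²
eq2: (x + 14.005)² + (y − 39.719)² = 86.5374341477²
eq3: (x + 6.674)² + (y + 6.795)² = 54.3341719939²
eq3−eq2, eq3−eq1 (x²,y² cancel):
  -14.662·x + 93.028·y = -2853.500578
  -48.784·x + 25.180·y = -2789.156606
det = -14.662·25.180 − 93.028·-48.784 = 4169.088792
x = (-2853.500578·25.180 − 93.028·-2789.156606) / 4169.088792 = 45.002284
y = (-14.662·-2789.156606 − -2853.500578·-48.784) / 4169.088792 = -23.580826

x=45.002 y=-23.581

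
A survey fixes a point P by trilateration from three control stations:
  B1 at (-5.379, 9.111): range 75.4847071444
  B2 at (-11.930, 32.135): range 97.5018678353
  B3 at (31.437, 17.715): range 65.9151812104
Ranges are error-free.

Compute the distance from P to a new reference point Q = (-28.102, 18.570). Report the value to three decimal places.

98.334

eq1: (x + 5.379)² + (y − 9.111)² = 75.4847071444²
eq2: (x + 11.930)² + (y − 32.135)² = 97.5018678353²
eq3: (x − 31.437)² + (y − 17.715)² = 65.9151812104²
eq2−eq1, eq2−eq3 (x²,y² cancel):
  13.102·x − 46.048·y = 2745.634056
  86.734·x − 28.840·y = 5288.926186
det = 13.102·-28.840 − -46.048·86.734 = 3616.065552
x = (2745.634056·-28.840 − -46.048·5288.926186) / 3616.065552 = 45.452823
y = (13.102·5288.926186 − 2745.634056·86.734) / 3616.065552 = -46.692824
|P − Q| = √((45.452823 − -28.102)² + (-46.692824 − 18.570)²) = 98.333861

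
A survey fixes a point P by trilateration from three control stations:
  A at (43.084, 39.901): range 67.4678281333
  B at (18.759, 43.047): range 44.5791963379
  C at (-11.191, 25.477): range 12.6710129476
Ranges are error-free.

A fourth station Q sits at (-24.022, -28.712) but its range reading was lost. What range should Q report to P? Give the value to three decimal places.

57.410

eq1: (x − 43.084)² + (y − 39.901)² = 67.4678281333²
eq2: (x − 18.759)² + (y − 43.047)² = 44.5791963379²
eq3: (x + 11.191)² + (y − 25.477)² = 12.6710129476²
eq2−eq1, eq2−eq3 (x²,y² cancel):
  48.650·x − 6.292·y = -1321.226520
  -59.900·x − 35.140·y = 396.121897
det = 48.650·-35.140 − -6.292·-59.900 = -2086.451800
x = (-1321.226520·-35.140 − -6.292·396.121897) / -2086.451800 = -23.446647
y = (48.650·396.121897 − -1321.226520·-59.900) / -2086.451800 = 28.694714
|P − Q| = √((-23.446647 − -24.022)² + (28.694714 − -28.712)²) = 57.409597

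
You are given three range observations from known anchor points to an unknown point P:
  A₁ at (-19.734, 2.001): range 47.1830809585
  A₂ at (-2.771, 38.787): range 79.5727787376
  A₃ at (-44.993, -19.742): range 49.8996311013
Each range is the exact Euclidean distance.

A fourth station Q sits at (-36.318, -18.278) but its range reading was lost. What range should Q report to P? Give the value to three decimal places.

eq1: (x + 19.734)² + (y − 2.001)² = 47.1830809585²
eq2: (x + 2.771)² + (y − 38.787)² = 79.5727787376²
eq3: (x + 44.993)² + (y + 19.742)² = 49.8996311013²
eq1−eq3, eq1−eq2 (x²,y² cancel):
  -50.518·x − 43.486·y = 1756.951801
  33.926·x + 73.572·y = -2986.908934
det = -50.518·73.572 − -43.486·33.926 = -2241.404260
x = (1756.951801·73.572 − -43.486·-2986.908934) / -2241.404260 = 0.279407
y = (-50.518·-2986.908934 − 1756.951801·33.926) / -2241.404260 = -40.727289
|P − Q| = √((0.279407 − -36.318)² + (-40.727289 − -18.278)²) = 42.934145

42.934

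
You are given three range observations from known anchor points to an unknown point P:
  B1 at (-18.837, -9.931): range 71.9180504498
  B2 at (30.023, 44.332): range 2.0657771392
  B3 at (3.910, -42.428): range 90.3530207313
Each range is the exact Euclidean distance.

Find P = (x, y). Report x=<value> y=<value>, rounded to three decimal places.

x=27.983 y=44.659

eq1: (x + 18.837)² + (y + 9.931)² = 71.9180504498²
eq2: (x − 30.023)² + (y − 44.332)² = 2.0657771392²
eq3: (x − 3.910)² + (y + 42.428)² = 90.3530207313²
eq3−eq1, eq3−eq2 (x²,y² cancel):
  -45.494·x + 64.994·y = 1629.496421
  52.226·x + 173.520·y = 9210.684389
det = -45.494·173.520 − 64.994·52.226 = -11288.495524
x = (1629.496421·173.520 − 64.994·9210.684389) / -11288.495524 = 27.983269
y = (-45.494·9210.684389 − 1629.496421·52.226) / -11288.495524 = 44.659003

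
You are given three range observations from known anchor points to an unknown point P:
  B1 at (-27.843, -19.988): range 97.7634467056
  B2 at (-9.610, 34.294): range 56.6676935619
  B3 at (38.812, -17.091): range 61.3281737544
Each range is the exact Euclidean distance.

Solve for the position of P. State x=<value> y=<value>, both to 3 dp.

x=46.257 y=43.784

eq1: (x + 27.843)² + (y + 19.988)² = 97.7634467056²
eq2: (x + 9.610)² + (y − 34.294)² = 56.6676935619²
eq3: (x − 38.812)² + (y + 17.091)² = 61.3281737544²
eq2−eq1, eq2−eq3 (x²,y² cancel):
  -36.466·x − 108.564·y = -6440.141761
  96.844·x − 102.770·y = -19.874313
det = -36.466·-102.770 − -108.564·96.844 = 14261.382836
x = (-6440.141761·-102.770 − -108.564·-19.874313) / 14261.382836 = 46.257487
y = (-36.466·-19.874313 − -6440.141761·96.844) / 14261.382836 = 43.783540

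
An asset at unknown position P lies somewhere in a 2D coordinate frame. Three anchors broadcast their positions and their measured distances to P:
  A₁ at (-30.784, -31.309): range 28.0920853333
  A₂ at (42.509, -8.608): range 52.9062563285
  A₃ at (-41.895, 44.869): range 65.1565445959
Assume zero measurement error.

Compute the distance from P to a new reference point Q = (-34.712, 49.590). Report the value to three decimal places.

eq1: (x + 30.784)² + (y + 31.309)² = 28.0920853333²
eq2: (x − 42.509)² + (y + 8.608)² = 52.9062563285²
eq3: (x + 41.895)² + (y − 44.869)² = 65.1565445959²
eq1−eq2, eq1−eq3 (x²,y² cancel):
  146.586·x + 45.402·y = -2056.702092
  -22.222·x + 152.356·y = -1615.699996
det = 146.586·152.356 − 45.402·-22.222 = 23342.179860
x = (-2056.702092·152.356 − 45.402·-1615.699996) / 23342.179860 = -10.281597
y = (146.586·-1615.699996 − -2056.702092·-22.222) / 23342.179860 = -12.104398
|P − Q| = √((-10.281597 − -34.712)² + (-12.104398 − 49.590)²) = 66.355432

66.355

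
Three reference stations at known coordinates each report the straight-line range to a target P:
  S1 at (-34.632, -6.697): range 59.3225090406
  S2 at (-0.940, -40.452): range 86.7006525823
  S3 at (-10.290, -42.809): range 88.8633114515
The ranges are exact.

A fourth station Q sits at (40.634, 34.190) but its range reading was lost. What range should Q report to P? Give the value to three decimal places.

49.469

eq1: (x + 34.632)² + (y + 6.697)² = 59.3225090406²
eq2: (x + 0.940)² + (y + 40.452)² = 86.7006525823²
eq3: (x + 10.290)² + (y + 42.809)² = 88.8633114515²
eq2−eq1, eq2−eq3 (x²,y² cancel):
  -67.384·x + 67.510·y = 3604.820408
  -18.700·x − 4.714·y = -78.438287
det = -67.384·-4.714 − 67.510·-18.700 = 1580.085176
x = (3604.820408·-4.714 − 67.510·-78.438287) / 1580.085176 = -7.403243
y = (-67.384·-78.438287 − 3604.820408·-18.700) / 1580.085176 = 46.007410
|P − Q| = √((-7.403243 − 40.634)² + (46.007410 − 34.190)²) = 49.469464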